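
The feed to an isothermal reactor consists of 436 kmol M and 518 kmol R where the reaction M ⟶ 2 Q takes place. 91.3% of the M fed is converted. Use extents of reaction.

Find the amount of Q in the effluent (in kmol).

796 kmol

M reacted = 0.913 × 436 = 398.1 kmol; ν_M = −1, so ξ = 398.1/1 = 398.1 kmol.
Outlet amounts (n = n₀ + ν ξ):
  M: 436 − 1(398.1) = 37.93
  Q: 0 + 2(398.1) = 796.1
  R: 518 (inert)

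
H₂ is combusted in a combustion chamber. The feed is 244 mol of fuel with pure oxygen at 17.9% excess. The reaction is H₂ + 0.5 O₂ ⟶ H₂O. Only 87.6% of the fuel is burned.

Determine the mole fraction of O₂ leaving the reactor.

0.132

Stoichiometric O₂ = 0.5 × 244 = 122 mol; O₂ fed = 122 × 1.179 = 143.8 mol.
Fuel reacted = 0.876 × 244 → ξ = 213.7 mol.
Outlet (n = n₀ + ν ξ):
  H₂: 244 − 1(213.7) = 30.26
  O₂: 143.8 − 0.5(213.7) = 36.97
  H₂O: 0 + 1(213.7) = 213.7
Total out = 281 mol; y_O₂ = 36.97 / 281 = 0.1316.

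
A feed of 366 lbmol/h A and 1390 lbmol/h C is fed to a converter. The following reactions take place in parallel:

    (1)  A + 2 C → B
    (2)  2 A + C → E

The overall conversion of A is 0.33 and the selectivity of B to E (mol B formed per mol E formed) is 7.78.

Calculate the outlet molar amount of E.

Conversion of A: A consumed = 0.33 × 366 = 120.8 lbmol/h = 1ξ₁ + 2ξ₂.
Selectivity: 1ξ₁ / (1ξ₂) = 7.78 → ξ₁ = 7.78 ξ₂.
Substitute: (1·7.78 + 2) ξ₂ = 120.8 → ξ₂ = 12.35 lbmol/h, ξ₁ = 96.08 lbmol/h.
Outlet amounts (n = n₀ + Σ ν·ξ):
  A: 366 − 1(96.08) − 2(12.35) = 245.2
  C: 1390 − 2(96.08) − 1(12.35) = 1185
  B: 0 + 1(96.08) = 96.08
  E: 0 + 1(12.35) = 12.35

12.3 lbmol/h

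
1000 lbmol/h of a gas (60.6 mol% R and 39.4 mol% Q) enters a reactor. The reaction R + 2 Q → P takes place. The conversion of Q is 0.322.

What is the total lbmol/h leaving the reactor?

Q reacted = 0.322 × 394 = 126.9 lbmol/h; ν_Q = −2, so ξ = 126.9/2 = 63.43 lbmol/h.
Outlet amounts (n = n₀ + ν ξ):
  R: 606 − 1(63.43) = 542.6
  Q: 394 − 2(63.43) = 267.1
  P: 0 + 1(63.43) = 63.43
Total out = 542.6 + 267.1 + 63.43 = 873.1 lbmol/h.

873 lbmol/h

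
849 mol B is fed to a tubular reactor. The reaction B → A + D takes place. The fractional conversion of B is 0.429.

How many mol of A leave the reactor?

B reacted = 0.429 × 849 = 364.2 mol; ν_B = −1, so ξ = 364.2/1 = 364.2 mol.
Outlet amounts (n = n₀ + ν ξ):
  B: 849 − 1(364.2) = 484.8
  A: 0 + 1(364.2) = 364.2
  D: 0 + 1(364.2) = 364.2

364 mol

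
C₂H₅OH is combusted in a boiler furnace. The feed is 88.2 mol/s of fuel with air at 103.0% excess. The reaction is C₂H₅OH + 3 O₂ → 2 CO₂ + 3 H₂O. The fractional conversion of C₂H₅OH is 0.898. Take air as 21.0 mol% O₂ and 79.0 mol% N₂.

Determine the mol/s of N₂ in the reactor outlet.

2020 mol/s

Stoichiometric O₂ = 3 × 88.2 = 264.6 mol/s; O₂ fed = 264.6 × 2.030 = 537.1 mol/s.
N₂ fed = 537.1 × 79/21 = 2021 mol/s.
Fuel reacted = 0.898 × 88.2 → ξ = 79.2 mol/s.
Outlet (n = n₀ + ν ξ):
  C₂H₅OH: 88.2 − 1(79.2) = 8.996
  O₂: 537.1 − 3(79.2) = 299.5
  N₂: 2021 (inert)
  CO₂: 0 + 2(79.2) = 158.4
  H₂O: 0 + 3(79.2) = 237.6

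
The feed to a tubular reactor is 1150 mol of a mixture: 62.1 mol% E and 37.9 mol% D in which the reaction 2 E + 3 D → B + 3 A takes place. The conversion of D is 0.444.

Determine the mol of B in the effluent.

64.5 mol

D reacted = 0.444 × 435.9 = 193.5 mol; ν_D = −3, so ξ = 193.5/3 = 64.51 mol.
Outlet amounts (n = n₀ + ν ξ):
  E: 714.1 − 2(64.51) = 585.1
  D: 435.9 − 3(64.51) = 242.3
  B: 0 + 1(64.51) = 64.51
  A: 0 + 3(64.51) = 193.5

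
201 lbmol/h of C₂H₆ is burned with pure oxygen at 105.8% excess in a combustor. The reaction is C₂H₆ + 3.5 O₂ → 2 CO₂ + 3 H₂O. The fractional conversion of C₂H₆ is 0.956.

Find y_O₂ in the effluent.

0.444

Stoichiometric O₂ = 3.5 × 201 = 703.5 lbmol/h; O₂ fed = 703.5 × 2.058 = 1448 lbmol/h.
Fuel reacted = 0.956 × 201 → ξ = 192.2 lbmol/h.
Outlet (n = n₀ + ν ξ):
  C₂H₆: 201 − 1(192.2) = 8.844
  O₂: 1448 − 3.5(192.2) = 775.3
  CO₂: 0 + 2(192.2) = 384.3
  H₂O: 0 + 3(192.2) = 576.5
Total out = 1745 lbmol/h; y_O₂ = 775.3 / 1745 = 0.4443.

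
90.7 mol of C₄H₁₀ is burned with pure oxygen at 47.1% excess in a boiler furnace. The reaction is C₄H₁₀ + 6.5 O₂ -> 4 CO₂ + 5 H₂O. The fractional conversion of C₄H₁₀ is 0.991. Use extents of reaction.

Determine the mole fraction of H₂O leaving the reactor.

Stoichiometric O₂ = 6.5 × 90.7 = 589.6 mol; O₂ fed = 589.6 × 1.471 = 867.2 mol.
Fuel reacted = 0.991 × 90.7 → ξ = 89.88 mol.
Outlet (n = n₀ + ν ξ):
  C₄H₁₀: 90.7 − 1(89.88) = 0.8163
  O₂: 867.2 − 6.5(89.88) = 283
  CO₂: 0 + 4(89.88) = 359.5
  H₂O: 0 + 5(89.88) = 449.4
Total out = 1093 mol; y_H₂O = 449.4 / 1093 = 0.4113.

0.411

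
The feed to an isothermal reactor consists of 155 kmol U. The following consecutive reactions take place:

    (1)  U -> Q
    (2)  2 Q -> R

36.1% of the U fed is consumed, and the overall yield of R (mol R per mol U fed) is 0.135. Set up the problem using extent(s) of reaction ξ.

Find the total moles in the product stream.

Conversion of U: U consumed = 1ξ₁ = 0.361 × 155 → ξ₁ = 55.95 kmol.
Yield of R: 1ξ₂ / 155 = 0.135 → ξ₂ = 20.93 kmol.
Outlet amounts (n = n₀ + Σ ν·ξ):
  U: 155 − 1(55.95) = 99.05
  Q: 0 + 1(55.95) − 2(20.93) = 14.1
  R: 0 + 1(20.93) = 20.93
Total out = 99.05 + 14.1 + 20.93 = 134.1 kmol.

134 kmol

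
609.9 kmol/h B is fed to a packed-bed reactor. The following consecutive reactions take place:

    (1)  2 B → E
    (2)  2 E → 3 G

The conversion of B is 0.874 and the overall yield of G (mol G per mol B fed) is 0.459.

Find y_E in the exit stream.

0.183

Conversion of B: B consumed = 2ξ₁ = 0.874 × 609.9 → ξ₁ = 266.5 kmol/h.
Yield of G: 3ξ₂ / 609.9 = 0.459 → ξ₂ = 93.31 kmol/h.
Outlet amounts (n = n₀ + Σ ν·ξ):
  B: 609.9 − 2(266.5) = 76.85
  E: 0 + 1(266.5) − 2(93.31) = 79.9
  G: 0 + 3(93.31) = 279.9
Total out = 436.7 kmol/h; y_E = 79.9 / 436.7 = 0.183.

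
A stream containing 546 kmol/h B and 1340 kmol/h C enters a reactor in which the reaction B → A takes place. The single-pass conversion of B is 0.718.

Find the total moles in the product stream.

B reacted = 0.718 × 546 = 392 kmol/h; ν_B = −1, so ξ = 392/1 = 392 kmol/h.
Outlet amounts (n = n₀ + ν ξ):
  B: 546 − 1(392) = 154
  A: 0 + 1(392) = 392
  C: 1340 (inert)
Total out = 154 + 392 + 1340 = 1886 kmol/h.

1890 kmol/h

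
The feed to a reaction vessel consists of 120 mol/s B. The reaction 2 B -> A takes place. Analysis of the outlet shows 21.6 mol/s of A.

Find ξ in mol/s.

For A: n = n₀ + 1ξ → 21.6 = 0 + 1ξ, giving ξ = 21.6 mol/s.
Outlet amounts (n = n₀ + ν ξ):
  B: 120 − 2(21.6) = 76.8
  A: 0 + 1(21.6) = 21.6

ξ = 21.6 mol/s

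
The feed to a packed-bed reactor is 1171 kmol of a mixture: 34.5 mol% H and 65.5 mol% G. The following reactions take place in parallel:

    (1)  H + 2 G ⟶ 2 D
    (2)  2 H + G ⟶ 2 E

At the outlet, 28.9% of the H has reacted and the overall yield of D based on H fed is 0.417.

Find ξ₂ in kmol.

Yield of D: 2ξ₁ / 404 = 0.417 → ξ₁ = 84.23 kmol.
Conversion of H: 1ξ₁ + 2ξ₂ = 0.289 × 404 = 116.8 → ξ₂ = 16.26 kmol.
Outlet amounts (n = n₀ + Σ ν·ξ):
  H: 404 − 1(84.23) − 2(16.26) = 287.2
  G: 767 − 2(84.23) − 1(16.26) = 582.3
  D: 0 + 2(84.23) = 168.5
  E: 0 + 2(16.26) = 32.52

ξ₂ = 16.3 kmol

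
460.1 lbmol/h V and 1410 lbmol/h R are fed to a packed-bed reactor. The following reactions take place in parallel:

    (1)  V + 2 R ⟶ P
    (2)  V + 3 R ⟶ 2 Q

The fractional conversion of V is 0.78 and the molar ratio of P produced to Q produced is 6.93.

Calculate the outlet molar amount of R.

Conversion of V: V consumed = 0.78 × 460.1 = 358.9 lbmol/h = 1ξ₁ + 1ξ₂.
Selectivity: 1ξ₁ / (2ξ₂) = 6.93 → ξ₁ = 13.86 ξ₂.
Substitute: (1·13.86 + 1) ξ₂ = 358.9 → ξ₂ = 24.15 lbmol/h, ξ₁ = 334.7 lbmol/h.
Outlet amounts (n = n₀ + Σ ν·ξ):
  V: 460.1 − 1(334.7) − 1(24.15) = 101.2
  R: 1410 − 2(334.7) − 3(24.15) = 668.1
  P: 0 + 1(334.7) = 334.7
  Q: 0 + 2(24.15) = 48.3

668 lbmol/h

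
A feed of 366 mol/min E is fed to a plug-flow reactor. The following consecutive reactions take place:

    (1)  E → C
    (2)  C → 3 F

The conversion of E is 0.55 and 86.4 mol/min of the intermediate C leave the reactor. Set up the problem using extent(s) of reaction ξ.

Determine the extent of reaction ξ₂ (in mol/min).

ξ₂ = 115 mol/min

Conversion of E: E consumed = 1ξ₁ = 0.55 × 366 → ξ₁ = 201.3 mol/min.
C balance: n_C = 0 + 1ξ₁ − 1ξ₂ = 86.4 → ξ₂ = (1·201.3 − 86.4)/1 = 114.9 mol/min.
Outlet amounts (n = n₀ + Σ ν·ξ):
  E: 366 − 1(201.3) = 164.7
  C: 0 + 1(201.3) − 1(114.9) = 86.4
  F: 0 + 3(114.9) = 344.7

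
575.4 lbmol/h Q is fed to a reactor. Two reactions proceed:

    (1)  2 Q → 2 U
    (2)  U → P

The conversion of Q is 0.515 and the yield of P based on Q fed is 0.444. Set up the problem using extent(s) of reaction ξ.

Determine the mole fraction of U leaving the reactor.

Conversion of Q: Q consumed = 2ξ₁ = 0.515 × 575.4 → ξ₁ = 148.2 lbmol/h.
Yield of P: 1ξ₂ / 575.4 = 0.444 → ξ₂ = 255.5 lbmol/h.
Outlet amounts (n = n₀ + Σ ν·ξ):
  Q: 575.4 − 2(148.2) = 279.1
  U: 0 + 2(148.2) − 1(255.5) = 40.85
  P: 0 + 1(255.5) = 255.5
Total out = 575.4 lbmol/h; y_U = 40.85 / 575.4 = 0.071.

0.071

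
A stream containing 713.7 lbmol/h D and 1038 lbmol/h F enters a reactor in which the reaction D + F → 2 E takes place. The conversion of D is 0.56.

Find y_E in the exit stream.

D reacted = 0.56 × 713.7 = 399.7 lbmol/h; ν_D = −1, so ξ = 399.7/1 = 399.7 lbmol/h.
Outlet amounts (n = n₀ + ν ξ):
  D: 713.7 − 1(399.7) = 314
  F: 1038 − 1(399.7) = 638.3
  E: 0 + 2(399.7) = 799.3
Total out = 1752 lbmol/h; y_E = 799.3 / 1752 = 0.4563.

0.456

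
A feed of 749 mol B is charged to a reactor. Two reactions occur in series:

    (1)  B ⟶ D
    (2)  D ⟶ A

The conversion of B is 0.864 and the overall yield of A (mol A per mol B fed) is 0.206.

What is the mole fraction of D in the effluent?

Conversion of B: B consumed = 1ξ₁ = 0.864 × 749 → ξ₁ = 647.1 mol.
Yield of A: 1ξ₂ / 749 = 0.206 → ξ₂ = 154.3 mol.
Outlet amounts (n = n₀ + Σ ν·ξ):
  B: 749 − 1(647.1) = 101.9
  D: 0 + 1(647.1) − 1(154.3) = 492.8
  A: 0 + 1(154.3) = 154.3
Total out = 749 mol; y_D = 492.8 / 749 = 0.658.

0.658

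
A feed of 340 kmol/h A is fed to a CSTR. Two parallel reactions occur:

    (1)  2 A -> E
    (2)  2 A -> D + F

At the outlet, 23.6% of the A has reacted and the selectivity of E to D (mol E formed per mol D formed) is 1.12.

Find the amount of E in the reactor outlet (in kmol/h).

Conversion of A: A consumed = 0.236 × 340 = 80.24 kmol/h = 2ξ₁ + 2ξ₂.
Selectivity: 1ξ₁ / (1ξ₂) = 1.12 → ξ₁ = 1.12 ξ₂.
Substitute: (2·1.12 + 2) ξ₂ = 80.24 → ξ₂ = 18.92 kmol/h, ξ₁ = 21.2 kmol/h.
Outlet amounts (n = n₀ + Σ ν·ξ):
  A: 340 − 2(21.2) − 2(18.92) = 259.8
  E: 0 + 1(21.2) = 21.2
  D: 0 + 1(18.92) = 18.92
  F: 0 + 1(18.92) = 18.92

21.2 kmol/h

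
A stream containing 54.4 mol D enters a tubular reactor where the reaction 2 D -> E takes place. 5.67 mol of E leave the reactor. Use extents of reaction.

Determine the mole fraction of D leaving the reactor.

0.884

For E: n = n₀ + 1ξ → 5.67 = 0 + 1ξ, giving ξ = 5.67 mol.
Outlet amounts (n = n₀ + ν ξ):
  D: 54.4 − 2(5.67) = 43.06
  E: 0 + 1(5.67) = 5.67
Total out = 48.73 mol; y_D = 43.06 / 48.73 = 0.8836.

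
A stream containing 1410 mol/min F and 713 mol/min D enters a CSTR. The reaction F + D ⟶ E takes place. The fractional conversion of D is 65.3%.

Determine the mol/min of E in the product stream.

D reacted = 0.653 × 713 = 465.6 mol/min; ν_D = −1, so ξ = 465.6/1 = 465.6 mol/min.
Outlet amounts (n = n₀ + ν ξ):
  F: 1410 − 1(465.6) = 944.4
  D: 713 − 1(465.6) = 247.4
  E: 0 + 1(465.6) = 465.6

466 mol/min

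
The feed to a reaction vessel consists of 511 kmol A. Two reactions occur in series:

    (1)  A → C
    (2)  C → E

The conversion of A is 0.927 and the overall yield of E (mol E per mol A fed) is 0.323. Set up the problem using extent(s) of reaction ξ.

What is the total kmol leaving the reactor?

Conversion of A: A consumed = 1ξ₁ = 0.927 × 511 → ξ₁ = 473.7 kmol.
Yield of E: 1ξ₂ / 511 = 0.323 → ξ₂ = 165.1 kmol.
Outlet amounts (n = n₀ + Σ ν·ξ):
  A: 511 − 1(473.7) = 37.3
  C: 0 + 1(473.7) − 1(165.1) = 308.6
  E: 0 + 1(165.1) = 165.1
Total out = 37.3 + 308.6 + 165.1 = 511 kmol.

511 kmol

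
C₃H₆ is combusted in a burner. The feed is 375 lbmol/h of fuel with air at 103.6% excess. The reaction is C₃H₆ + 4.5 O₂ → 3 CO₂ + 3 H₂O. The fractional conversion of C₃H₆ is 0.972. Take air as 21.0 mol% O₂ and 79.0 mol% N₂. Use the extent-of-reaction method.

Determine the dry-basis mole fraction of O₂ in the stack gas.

0.113

Stoichiometric O₂ = 4.5 × 375 = 1688 lbmol/h; O₂ fed = 1688 × 2.036 = 3436 lbmol/h.
N₂ fed = 3436 × 79/21 = 12920 lbmol/h.
Fuel reacted = 0.972 × 375 → ξ = 364.5 lbmol/h.
Outlet (n = n₀ + ν ξ):
  C₃H₆: 375 − 1(364.5) = 10.5
  O₂: 3436 − 4.5(364.5) = 1796
  N₂: 12920 (inert)
  CO₂: 0 + 3(364.5) = 1094
  H₂O: 0 + 3(364.5) = 1094
Dry total = 15820 lbmol/h; y_O₂ (dry) = 1796 / 15820 = 0.1135.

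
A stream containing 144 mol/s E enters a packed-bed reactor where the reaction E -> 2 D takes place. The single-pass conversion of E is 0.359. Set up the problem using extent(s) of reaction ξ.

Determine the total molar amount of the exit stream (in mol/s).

E reacted = 0.359 × 144 = 51.7 mol/s; ν_E = −1, so ξ = 51.7/1 = 51.7 mol/s.
Outlet amounts (n = n₀ + ν ξ):
  E: 144 − 1(51.7) = 92.3
  D: 0 + 2(51.7) = 103.4
Total out = 92.3 + 103.4 = 195.7 mol/s.

196 mol/s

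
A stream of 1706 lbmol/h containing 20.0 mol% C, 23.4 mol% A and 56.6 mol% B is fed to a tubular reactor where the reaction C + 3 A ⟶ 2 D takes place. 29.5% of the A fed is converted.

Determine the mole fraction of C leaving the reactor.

A reacted = 0.295 × 399.2 = 117.8 lbmol/h; ν_A = −3, so ξ = 117.8/3 = 39.26 lbmol/h.
Outlet amounts (n = n₀ + ν ξ):
  C: 341.2 − 1(39.26) = 301.9
  A: 399.2 − 3(39.26) = 281.4
  D: 0 + 2(39.26) = 78.51
  B: 965.6 (inert)
Total out = 1627 lbmol/h; y_C = 301.9 / 1627 = 0.1855.

0.186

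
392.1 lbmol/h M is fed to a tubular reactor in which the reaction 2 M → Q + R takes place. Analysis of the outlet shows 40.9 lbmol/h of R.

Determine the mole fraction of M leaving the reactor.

For R: n = n₀ + 1ξ → 40.9 = 0 + 1ξ, giving ξ = 40.9 lbmol/h.
Outlet amounts (n = n₀ + ν ξ):
  M: 392.1 − 2(40.9) = 310.3
  Q: 0 + 1(40.9) = 40.9
  R: 0 + 1(40.9) = 40.9
Total out = 392.1 lbmol/h; y_M = 310.3 / 392.1 = 0.7914.

0.791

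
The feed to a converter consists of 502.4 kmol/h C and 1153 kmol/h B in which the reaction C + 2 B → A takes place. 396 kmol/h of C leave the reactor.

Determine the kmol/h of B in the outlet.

940 kmol/h

For C: n = n₀ − 1ξ → 396 = 502.4 − 1ξ, giving ξ = 106.4 kmol/h.
Outlet amounts (n = n₀ + ν ξ):
  C: 502.4 − 1(106.4) = 396
  B: 1153 − 2(106.4) = 940.2
  A: 0 + 1(106.4) = 106.4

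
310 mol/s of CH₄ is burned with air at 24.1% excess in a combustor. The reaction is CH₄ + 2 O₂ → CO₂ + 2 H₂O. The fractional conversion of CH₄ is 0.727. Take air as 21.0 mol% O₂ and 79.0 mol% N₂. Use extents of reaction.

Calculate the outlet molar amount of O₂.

319 mol/s

Stoichiometric O₂ = 2 × 310 = 620 mol/s; O₂ fed = 620 × 1.241 = 769.4 mol/s.
N₂ fed = 769.4 × 79/21 = 2894 mol/s.
Fuel reacted = 0.727 × 310 → ξ = 225.4 mol/s.
Outlet (n = n₀ + ν ξ):
  CH₄: 310 − 1(225.4) = 84.63
  O₂: 769.4 − 2(225.4) = 318.7
  N₂: 2894 (inert)
  CO₂: 0 + 1(225.4) = 225.4
  H₂O: 0 + 2(225.4) = 450.7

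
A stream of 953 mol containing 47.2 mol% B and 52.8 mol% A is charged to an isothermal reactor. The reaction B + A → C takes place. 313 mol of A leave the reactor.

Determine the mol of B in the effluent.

For A: n = n₀ − 1ξ → 313 = 503.2 − 1ξ, giving ξ = 190.2 mol.
Outlet amounts (n = n₀ + ν ξ):
  B: 449.8 − 1(190.2) = 259.6
  A: 503.2 − 1(190.2) = 313
  C: 0 + 1(190.2) = 190.2

260 mol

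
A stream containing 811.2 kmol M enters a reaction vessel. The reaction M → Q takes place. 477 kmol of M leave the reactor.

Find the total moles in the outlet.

For M: n = n₀ − 1ξ → 477 = 811.2 − 1ξ, giving ξ = 334.2 kmol.
Outlet amounts (n = n₀ + ν ξ):
  M: 811.2 − 1(334.2) = 477
  Q: 0 + 1(334.2) = 334.2
Total out = 477 + 334.2 = 811.2 kmol.

811 kmol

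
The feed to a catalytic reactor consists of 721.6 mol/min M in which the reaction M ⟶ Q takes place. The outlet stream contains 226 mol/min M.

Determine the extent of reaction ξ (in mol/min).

ξ = 496 mol/min

For M: n = n₀ − 1ξ → 226 = 721.6 − 1ξ, giving ξ = 495.6 mol/min.
Outlet amounts (n = n₀ + ν ξ):
  M: 721.6 − 1(495.6) = 226
  Q: 0 + 1(495.6) = 495.6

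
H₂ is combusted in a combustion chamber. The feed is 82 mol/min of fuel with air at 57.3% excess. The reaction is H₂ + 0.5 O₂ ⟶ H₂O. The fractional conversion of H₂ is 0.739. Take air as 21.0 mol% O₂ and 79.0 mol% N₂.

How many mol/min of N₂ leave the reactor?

Stoichiometric O₂ = 0.5 × 82 = 41 mol/min; O₂ fed = 41 × 1.573 = 64.49 mol/min.
N₂ fed = 64.49 × 79/21 = 242.6 mol/min.
Fuel reacted = 0.739 × 82 → ξ = 60.6 mol/min.
Outlet (n = n₀ + ν ξ):
  H₂: 82 − 1(60.6) = 21.4
  O₂: 64.49 − 0.5(60.6) = 34.19
  N₂: 242.6 (inert)
  H₂O: 0 + 1(60.6) = 60.6

243 mol/min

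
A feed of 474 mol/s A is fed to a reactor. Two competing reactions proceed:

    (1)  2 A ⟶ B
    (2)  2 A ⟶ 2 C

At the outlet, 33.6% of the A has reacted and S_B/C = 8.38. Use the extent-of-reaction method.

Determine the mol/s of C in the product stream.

Conversion of A: A consumed = 0.336 × 474 = 159.3 mol/s = 2ξ₁ + 2ξ₂.
Selectivity: 1ξ₁ / (2ξ₂) = 8.38 → ξ₁ = 16.76 ξ₂.
Substitute: (2·16.76 + 2) ξ₂ = 159.3 → ξ₂ = 4.484 mol/s, ξ₁ = 75.15 mol/s.
Outlet amounts (n = n₀ + Σ ν·ξ):
  A: 474 − 2(75.15) − 2(4.484) = 314.7
  B: 0 + 1(75.15) = 75.15
  C: 0 + 2(4.484) = 8.968

8.97 mol/s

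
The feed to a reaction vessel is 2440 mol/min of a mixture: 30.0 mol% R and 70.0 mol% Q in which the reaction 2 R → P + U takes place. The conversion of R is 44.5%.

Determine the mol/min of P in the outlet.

163 mol/min

R reacted = 0.445 × 732 = 325.7 mol/min; ν_R = −2, so ξ = 325.7/2 = 162.9 mol/min.
Outlet amounts (n = n₀ + ν ξ):
  R: 732 − 2(162.9) = 406.3
  P: 0 + 1(162.9) = 162.9
  U: 0 + 1(162.9) = 162.9
  Q: 1708 (inert)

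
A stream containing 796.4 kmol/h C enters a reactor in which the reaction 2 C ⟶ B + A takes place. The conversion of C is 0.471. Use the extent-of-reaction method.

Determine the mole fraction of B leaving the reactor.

C reacted = 0.471 × 796.4 = 375.1 kmol/h; ν_C = −2, so ξ = 375.1/2 = 187.6 kmol/h.
Outlet amounts (n = n₀ + ν ξ):
  C: 796.4 − 2(187.6) = 421.3
  B: 0 + 1(187.6) = 187.6
  A: 0 + 1(187.6) = 187.6
Total out = 796.4 kmol/h; y_B = 187.6 / 796.4 = 0.2355.

0.235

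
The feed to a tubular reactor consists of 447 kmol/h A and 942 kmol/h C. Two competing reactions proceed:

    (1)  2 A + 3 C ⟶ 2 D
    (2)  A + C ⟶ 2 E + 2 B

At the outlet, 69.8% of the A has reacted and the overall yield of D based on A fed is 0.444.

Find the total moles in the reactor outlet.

Yield of D: 2ξ₁ / 447 = 0.444 → ξ₁ = 99.23 kmol/h.
Conversion of A: 2ξ₁ + 1ξ₂ = 0.698 × 447 = 312 → ξ₂ = 113.5 kmol/h.
Outlet amounts (n = n₀ + Σ ν·ξ):
  A: 447 − 2(99.23) − 1(113.5) = 135
  C: 942 − 3(99.23) − 1(113.5) = 530.8
  D: 0 + 2(99.23) = 198.5
  E: 0 + 2(113.5) = 227.1
  B: 0 + 2(113.5) = 227.1
Total out = 135 + 530.8 + 198.5 + 227.1 + 227.1 = 1318 kmol/h.

1320 kmol/h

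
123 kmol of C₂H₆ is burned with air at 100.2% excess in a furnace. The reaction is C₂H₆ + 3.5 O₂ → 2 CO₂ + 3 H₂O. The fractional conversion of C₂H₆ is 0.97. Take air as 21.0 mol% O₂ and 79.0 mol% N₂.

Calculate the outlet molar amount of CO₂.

239 kmol

Stoichiometric O₂ = 3.5 × 123 = 430.5 kmol; O₂ fed = 430.5 × 2.002 = 861.9 kmol.
N₂ fed = 861.9 × 79/21 = 3242 kmol.
Fuel reacted = 0.97 × 123 → ξ = 119.3 kmol.
Outlet (n = n₀ + ν ξ):
  C₂H₆: 123 − 1(119.3) = 3.69
  O₂: 861.9 − 3.5(119.3) = 444.3
  N₂: 3242 (inert)
  CO₂: 0 + 2(119.3) = 238.6
  H₂O: 0 + 3(119.3) = 357.9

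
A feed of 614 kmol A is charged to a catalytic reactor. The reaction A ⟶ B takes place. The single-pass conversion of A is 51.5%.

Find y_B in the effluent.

0.515

A reacted = 0.515 × 614 = 316.2 kmol; ν_A = −1, so ξ = 316.2/1 = 316.2 kmol.
Outlet amounts (n = n₀ + ν ξ):
  A: 614 − 1(316.2) = 297.8
  B: 0 + 1(316.2) = 316.2
Total out = 614 kmol; y_B = 316.2 / 614 = 0.515.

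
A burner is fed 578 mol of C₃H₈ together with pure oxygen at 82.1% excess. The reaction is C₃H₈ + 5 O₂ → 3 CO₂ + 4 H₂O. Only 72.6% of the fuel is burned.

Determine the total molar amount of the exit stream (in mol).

Stoichiometric O₂ = 5 × 578 = 2890 mol; O₂ fed = 2890 × 1.821 = 5263 mol.
Fuel reacted = 0.726 × 578 → ξ = 419.6 mol.
Outlet (n = n₀ + ν ξ):
  C₃H₈: 578 − 1(419.6) = 158.4
  O₂: 5263 − 5(419.6) = 3165
  CO₂: 0 + 3(419.6) = 1259
  H₂O: 0 + 4(419.6) = 1679
Total out = 158.4 + 3165 + 1259 + 1679 = 6260 mol.

6260 mol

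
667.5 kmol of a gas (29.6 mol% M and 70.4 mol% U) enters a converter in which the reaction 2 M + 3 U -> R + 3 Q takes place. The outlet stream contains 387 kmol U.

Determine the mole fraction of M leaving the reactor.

0.222

For U: n = n₀ − 3ξ → 387 = 469.9 − 3ξ, giving ξ = 27.64 kmol.
Outlet amounts (n = n₀ + ν ξ):
  M: 197.6 − 2(27.64) = 142.3
  U: 469.9 − 3(27.64) = 387
  R: 0 + 1(27.64) = 27.64
  Q: 0 + 3(27.64) = 82.92
Total out = 639.9 kmol; y_M = 142.3 / 639.9 = 0.2224.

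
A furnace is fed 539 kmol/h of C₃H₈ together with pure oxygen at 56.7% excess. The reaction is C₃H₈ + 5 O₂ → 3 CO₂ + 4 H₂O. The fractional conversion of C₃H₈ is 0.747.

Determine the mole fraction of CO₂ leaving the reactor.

0.234

Stoichiometric O₂ = 5 × 539 = 2695 kmol/h; O₂ fed = 2695 × 1.567 = 4223 kmol/h.
Fuel reacted = 0.747 × 539 → ξ = 402.6 kmol/h.
Outlet (n = n₀ + ν ξ):
  C₃H₈: 539 − 1(402.6) = 136.4
  O₂: 4223 − 5(402.6) = 2210
  CO₂: 0 + 3(402.6) = 1208
  H₂O: 0 + 4(402.6) = 1611
Total out = 5165 kmol/h; y_CO₂ = 1208 / 5165 = 0.2339.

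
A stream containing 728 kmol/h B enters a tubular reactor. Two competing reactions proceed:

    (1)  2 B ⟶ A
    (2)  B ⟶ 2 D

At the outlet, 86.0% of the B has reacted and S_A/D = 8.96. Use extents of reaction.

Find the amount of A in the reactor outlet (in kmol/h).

Conversion of B: B consumed = 0.86 × 728 = 626.1 kmol/h = 2ξ₁ + 1ξ₂.
Selectivity: 1ξ₁ / (2ξ₂) = 8.96 → ξ₁ = 17.92 ξ₂.
Substitute: (2·17.92 + 1) ξ₂ = 626.1 → ξ₂ = 16.99 kmol/h, ξ₁ = 304.5 kmol/h.
Outlet amounts (n = n₀ + Σ ν·ξ):
  B: 728 − 2(304.5) − 1(16.99) = 101.9
  A: 0 + 1(304.5) = 304.5
  D: 0 + 2(16.99) = 33.99

305 kmol/h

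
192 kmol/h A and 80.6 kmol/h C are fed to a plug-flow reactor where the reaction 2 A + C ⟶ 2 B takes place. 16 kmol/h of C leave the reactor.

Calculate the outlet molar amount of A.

62.8 kmol/h

For C: n = n₀ − 1ξ → 16 = 80.6 − 1ξ, giving ξ = 64.6 kmol/h.
Outlet amounts (n = n₀ + ν ξ):
  A: 192 − 2(64.6) = 62.8
  C: 80.6 − 1(64.6) = 16
  B: 0 + 2(64.6) = 129.2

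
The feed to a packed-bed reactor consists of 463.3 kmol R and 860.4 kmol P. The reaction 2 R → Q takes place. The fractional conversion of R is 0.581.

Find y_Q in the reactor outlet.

0.113

R reacted = 0.581 × 463.3 = 269.2 kmol; ν_R = −2, so ξ = 269.2/2 = 134.6 kmol.
Outlet amounts (n = n₀ + ν ξ):
  R: 463.3 − 2(134.6) = 194.1
  Q: 0 + 1(134.6) = 134.6
  P: 860.4 (inert)
Total out = 1189 kmol; y_Q = 134.6 / 1189 = 0.1132.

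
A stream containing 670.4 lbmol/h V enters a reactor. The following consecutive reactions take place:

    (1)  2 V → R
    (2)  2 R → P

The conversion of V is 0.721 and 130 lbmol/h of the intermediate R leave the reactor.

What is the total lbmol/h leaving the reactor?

373 lbmol/h

Conversion of V: V consumed = 2ξ₁ = 0.721 × 670.4 → ξ₁ = 241.7 lbmol/h.
R balance: n_R = 0 + 1ξ₁ − 2ξ₂ = 130 → ξ₂ = (1·241.7 − 130)/2 = 55.84 lbmol/h.
Outlet amounts (n = n₀ + Σ ν·ξ):
  V: 670.4 − 2(241.7) = 187
  R: 0 + 1(241.7) − 2(55.84) = 130
  P: 0 + 1(55.84) = 55.84
Total out = 187 + 130 + 55.84 = 372.9 lbmol/h.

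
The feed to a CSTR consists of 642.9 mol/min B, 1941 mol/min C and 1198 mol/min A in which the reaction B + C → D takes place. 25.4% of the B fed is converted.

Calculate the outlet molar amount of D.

163 mol/min

B reacted = 0.254 × 642.9 = 163.3 mol/min; ν_B = −1, so ξ = 163.3/1 = 163.3 mol/min.
Outlet amounts (n = n₀ + ν ξ):
  B: 642.9 − 1(163.3) = 479.6
  C: 1941 − 1(163.3) = 1778
  D: 0 + 1(163.3) = 163.3
  A: 1198 (inert)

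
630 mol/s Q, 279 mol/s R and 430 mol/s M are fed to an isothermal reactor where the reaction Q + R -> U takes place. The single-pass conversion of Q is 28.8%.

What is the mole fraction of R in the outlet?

0.0843

Q reacted = 0.288 × 630 = 181.4 mol/s; ν_Q = −1, so ξ = 181.4/1 = 181.4 mol/s.
Outlet amounts (n = n₀ + ν ξ):
  Q: 630 − 1(181.4) = 448.6
  R: 279 − 1(181.4) = 97.56
  U: 0 + 1(181.4) = 181.4
  M: 430 (inert)
Total out = 1158 mol/s; y_R = 97.56 / 1158 = 0.08428.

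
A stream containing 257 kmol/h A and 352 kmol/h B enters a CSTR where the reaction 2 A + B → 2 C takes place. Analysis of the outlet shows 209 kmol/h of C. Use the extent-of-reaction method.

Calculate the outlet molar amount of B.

For C: n = n₀ + 2ξ → 209 = 0 + 2ξ, giving ξ = 104.5 kmol/h.
Outlet amounts (n = n₀ + ν ξ):
  A: 257 − 2(104.5) = 48
  B: 352 − 1(104.5) = 247.5
  C: 0 + 2(104.5) = 209

248 kmol/h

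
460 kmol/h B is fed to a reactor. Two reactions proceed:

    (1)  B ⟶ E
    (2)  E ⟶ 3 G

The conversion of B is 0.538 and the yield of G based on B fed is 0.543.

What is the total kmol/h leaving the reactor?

Conversion of B: B consumed = 1ξ₁ = 0.538 × 460 → ξ₁ = 247.5 kmol/h.
Yield of G: 3ξ₂ / 460 = 0.543 → ξ₂ = 83.26 kmol/h.
Outlet amounts (n = n₀ + Σ ν·ξ):
  B: 460 − 1(247.5) = 212.5
  E: 0 + 1(247.5) − 1(83.26) = 164.2
  G: 0 + 3(83.26) = 249.8
Total out = 212.5 + 164.2 + 249.8 = 626.5 kmol/h.

627 kmol/h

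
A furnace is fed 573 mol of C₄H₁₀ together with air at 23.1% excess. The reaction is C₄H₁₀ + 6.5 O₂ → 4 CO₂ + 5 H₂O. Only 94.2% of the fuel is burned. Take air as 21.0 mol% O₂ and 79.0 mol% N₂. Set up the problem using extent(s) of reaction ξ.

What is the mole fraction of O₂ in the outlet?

0.0464

Stoichiometric O₂ = 6.5 × 573 = 3724 mol; O₂ fed = 3724 × 1.231 = 4585 mol.
N₂ fed = 4585 × 79/21 = 17250 mol.
Fuel reacted = 0.942 × 573 → ξ = 539.8 mol.
Outlet (n = n₀ + ν ξ):
  C₄H₁₀: 573 − 1(539.8) = 33.23
  O₂: 4585 − 6.5(539.8) = 1076
  N₂: 17250 (inert)
  CO₂: 0 + 4(539.8) = 2159
  H₂O: 0 + 5(539.8) = 2699
Total out = 23220 mol; y_O₂ = 1076 / 23220 = 0.04637.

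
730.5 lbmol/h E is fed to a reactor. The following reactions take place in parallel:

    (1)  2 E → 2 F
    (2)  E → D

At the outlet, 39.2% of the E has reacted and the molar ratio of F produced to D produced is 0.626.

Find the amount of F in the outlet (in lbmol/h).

Conversion of E: E consumed = 0.392 × 730.5 = 286.4 lbmol/h = 2ξ₁ + 1ξ₂.
Selectivity: 2ξ₁ / (1ξ₂) = 0.626 → ξ₁ = 0.313 ξ₂.
Substitute: (2·0.313 + 1) ξ₂ = 286.4 → ξ₂ = 176.1 lbmol/h, ξ₁ = 55.12 lbmol/h.
Outlet amounts (n = n₀ + Σ ν·ξ):
  E: 730.5 − 2(55.12) − 1(176.1) = 444.1
  F: 0 + 2(55.12) = 110.2
  D: 0 + 1(176.1) = 176.1

110 lbmol/h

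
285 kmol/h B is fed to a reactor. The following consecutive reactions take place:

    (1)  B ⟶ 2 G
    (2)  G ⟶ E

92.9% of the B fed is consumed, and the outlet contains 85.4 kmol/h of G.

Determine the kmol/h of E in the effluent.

Conversion of B: B consumed = 1ξ₁ = 0.929 × 285 → ξ₁ = 264.8 kmol/h.
G balance: n_G = 0 + 2ξ₁ − 1ξ₂ = 85.4 → ξ₂ = (2·264.8 − 85.4)/1 = 444.1 kmol/h.
Outlet amounts (n = n₀ + Σ ν·ξ):
  B: 285 − 1(264.8) = 20.24
  G: 0 + 2(264.8) − 1(444.1) = 85.4
  E: 0 + 1(444.1) = 444.1

444 kmol/h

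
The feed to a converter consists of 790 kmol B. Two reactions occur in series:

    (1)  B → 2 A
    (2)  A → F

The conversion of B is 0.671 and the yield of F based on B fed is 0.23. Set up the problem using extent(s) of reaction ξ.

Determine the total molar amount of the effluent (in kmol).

1320 kmol

Conversion of B: B consumed = 1ξ₁ = 0.671 × 790 → ξ₁ = 530.1 kmol.
Yield of F: 1ξ₂ / 790 = 0.23 → ξ₂ = 181.7 kmol.
Outlet amounts (n = n₀ + Σ ν·ξ):
  B: 790 − 1(530.1) = 259.9
  A: 0 + 2(530.1) − 1(181.7) = 878.5
  F: 0 + 1(181.7) = 181.7
Total out = 259.9 + 878.5 + 181.7 = 1320 kmol.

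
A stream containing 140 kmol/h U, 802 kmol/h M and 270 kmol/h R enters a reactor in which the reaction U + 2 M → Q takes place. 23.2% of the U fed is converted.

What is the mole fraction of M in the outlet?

0.643

U reacted = 0.232 × 140 = 32.48 kmol/h; ν_U = −1, so ξ = 32.48/1 = 32.48 kmol/h.
Outlet amounts (n = n₀ + ν ξ):
  U: 140 − 1(32.48) = 107.5
  M: 802 − 2(32.48) = 737
  Q: 0 + 1(32.48) = 32.48
  R: 270 (inert)
Total out = 1147 kmol/h; y_M = 737 / 1147 = 0.6426.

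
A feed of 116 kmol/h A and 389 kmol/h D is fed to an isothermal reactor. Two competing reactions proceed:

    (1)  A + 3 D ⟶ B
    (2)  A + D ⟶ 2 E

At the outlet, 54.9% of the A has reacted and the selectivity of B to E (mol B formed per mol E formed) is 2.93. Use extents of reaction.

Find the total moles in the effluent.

342 kmol/h

Conversion of A: A consumed = 0.549 × 116 = 63.68 kmol/h = 1ξ₁ + 1ξ₂.
Selectivity: 1ξ₁ / (2ξ₂) = 2.93 → ξ₁ = 5.86 ξ₂.
Substitute: (1·5.86 + 1) ξ₂ = 63.68 → ξ₂ = 9.283 kmol/h, ξ₁ = 54.4 kmol/h.
Outlet amounts (n = n₀ + Σ ν·ξ):
  A: 116 − 1(54.4) − 1(9.283) = 52.32
  D: 389 − 3(54.4) − 1(9.283) = 216.5
  B: 0 + 1(54.4) = 54.4
  E: 0 + 2(9.283) = 18.57
Total out = 52.32 + 216.5 + 54.4 + 18.57 = 341.8 kmol/h.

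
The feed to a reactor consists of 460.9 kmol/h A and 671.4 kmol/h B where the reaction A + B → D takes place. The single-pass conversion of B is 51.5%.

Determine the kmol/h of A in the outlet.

B reacted = 0.515 × 671.4 = 345.8 kmol/h; ν_B = −1, so ξ = 345.8/1 = 345.8 kmol/h.
Outlet amounts (n = n₀ + ν ξ):
  A: 460.9 − 1(345.8) = 115.1
  B: 671.4 − 1(345.8) = 325.6
  D: 0 + 1(345.8) = 345.8

115 kmol/h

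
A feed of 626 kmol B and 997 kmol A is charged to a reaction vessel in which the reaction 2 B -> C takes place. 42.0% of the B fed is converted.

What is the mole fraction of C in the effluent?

0.0881

B reacted = 0.42 × 626 = 262.9 kmol; ν_B = −2, so ξ = 262.9/2 = 131.5 kmol.
Outlet amounts (n = n₀ + ν ξ):
  B: 626 − 2(131.5) = 363.1
  C: 0 + 1(131.5) = 131.5
  A: 997 (inert)
Total out = 1492 kmol; y_C = 131.5 / 1492 = 0.08814.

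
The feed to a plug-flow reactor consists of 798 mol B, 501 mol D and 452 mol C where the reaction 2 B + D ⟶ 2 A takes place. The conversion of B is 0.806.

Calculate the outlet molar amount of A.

643 mol

B reacted = 0.806 × 798 = 643.2 mol; ν_B = −2, so ξ = 643.2/2 = 321.6 mol.
Outlet amounts (n = n₀ + ν ξ):
  B: 798 − 2(321.6) = 154.8
  D: 501 − 1(321.6) = 179.4
  A: 0 + 2(321.6) = 643.2
  C: 452 (inert)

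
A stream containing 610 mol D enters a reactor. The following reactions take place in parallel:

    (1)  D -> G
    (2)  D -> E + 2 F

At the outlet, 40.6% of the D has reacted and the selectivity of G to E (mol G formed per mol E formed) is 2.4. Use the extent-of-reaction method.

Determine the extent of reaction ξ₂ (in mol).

Conversion of D: D consumed = 0.406 × 610 = 247.7 mol = 1ξ₁ + 1ξ₂.
Selectivity: 1ξ₁ / (1ξ₂) = 2.4 → ξ₁ = 2.4 ξ₂.
Substitute: (1·2.4 + 1) ξ₂ = 247.7 → ξ₂ = 72.84 mol, ξ₁ = 174.8 mol.
Outlet amounts (n = n₀ + Σ ν·ξ):
  D: 610 − 1(174.8) − 1(72.84) = 362.3
  G: 0 + 1(174.8) = 174.8
  E: 0 + 1(72.84) = 72.84
  F: 0 + 2(72.84) = 145.7

ξ₂ = 72.8 mol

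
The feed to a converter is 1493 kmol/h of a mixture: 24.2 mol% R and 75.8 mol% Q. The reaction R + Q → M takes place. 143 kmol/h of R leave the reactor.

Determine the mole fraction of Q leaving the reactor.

0.717

For R: n = n₀ − 1ξ → 143 = 361.3 − 1ξ, giving ξ = 218.3 kmol/h.
Outlet amounts (n = n₀ + ν ξ):
  R: 361.3 − 1(218.3) = 143
  Q: 1132 − 1(218.3) = 913.4
  M: 0 + 1(218.3) = 218.3
Total out = 1275 kmol/h; y_Q = 913.4 / 1275 = 0.7166.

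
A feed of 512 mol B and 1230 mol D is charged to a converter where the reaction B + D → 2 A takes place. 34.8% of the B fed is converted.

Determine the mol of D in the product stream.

B reacted = 0.348 × 512 = 178.2 mol; ν_B = −1, so ξ = 178.2/1 = 178.2 mol.
Outlet amounts (n = n₀ + ν ξ):
  B: 512 − 1(178.2) = 333.8
  D: 1230 − 1(178.2) = 1052
  A: 0 + 2(178.2) = 356.4

1050 mol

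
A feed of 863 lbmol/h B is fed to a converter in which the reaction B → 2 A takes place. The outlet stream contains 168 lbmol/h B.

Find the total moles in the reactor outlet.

For B: n = n₀ − 1ξ → 168 = 863 − 1ξ, giving ξ = 695 lbmol/h.
Outlet amounts (n = n₀ + ν ξ):
  B: 863 − 1(695) = 168
  A: 0 + 2(695) = 1390
Total out = 168 + 1390 = 1558 lbmol/h.

1560 lbmol/h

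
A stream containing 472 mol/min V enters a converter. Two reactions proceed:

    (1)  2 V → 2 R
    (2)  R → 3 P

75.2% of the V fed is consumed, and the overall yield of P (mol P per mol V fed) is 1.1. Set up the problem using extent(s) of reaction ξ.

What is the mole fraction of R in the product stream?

0.222

Conversion of V: V consumed = 2ξ₁ = 0.752 × 472 → ξ₁ = 177.5 mol/min.
Yield of P: 3ξ₂ / 472 = 1.1 → ξ₂ = 173.1 mol/min.
Outlet amounts (n = n₀ + Σ ν·ξ):
  V: 472 − 2(177.5) = 117.1
  R: 0 + 2(177.5) − 1(173.1) = 181.9
  P: 0 + 3(173.1) = 519.2
Total out = 818.1 mol/min; y_R = 181.9 / 818.1 = 0.2223.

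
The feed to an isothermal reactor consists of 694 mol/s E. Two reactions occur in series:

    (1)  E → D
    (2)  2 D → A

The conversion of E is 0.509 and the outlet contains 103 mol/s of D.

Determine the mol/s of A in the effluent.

125 mol/s

Conversion of E: E consumed = 1ξ₁ = 0.509 × 694 → ξ₁ = 353.2 mol/s.
D balance: n_D = 0 + 1ξ₁ − 2ξ₂ = 103 → ξ₂ = (1·353.2 − 103)/2 = 125.1 mol/s.
Outlet amounts (n = n₀ + Σ ν·ξ):
  E: 694 − 1(353.2) = 340.8
  D: 0 + 1(353.2) − 2(125.1) = 103
  A: 0 + 1(125.1) = 125.1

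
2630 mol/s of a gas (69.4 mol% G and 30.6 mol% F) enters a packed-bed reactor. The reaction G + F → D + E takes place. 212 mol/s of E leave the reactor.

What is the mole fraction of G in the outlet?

0.613

For E: n = n₀ + 1ξ → 212 = 0 + 1ξ, giving ξ = 212 mol/s.
Outlet amounts (n = n₀ + ν ξ):
  G: 1825 − 1(212) = 1613
  F: 804.8 − 1(212) = 592.8
  D: 0 + 1(212) = 212
  E: 0 + 1(212) = 212
Total out = 2630 mol/s; y_G = 1613 / 2630 = 0.6134.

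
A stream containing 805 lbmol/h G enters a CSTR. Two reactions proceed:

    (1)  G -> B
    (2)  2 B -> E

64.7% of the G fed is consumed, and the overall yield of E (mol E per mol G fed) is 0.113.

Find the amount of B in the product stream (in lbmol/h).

339 lbmol/h

Conversion of G: G consumed = 1ξ₁ = 0.647 × 805 → ξ₁ = 520.8 lbmol/h.
Yield of E: 1ξ₂ / 805 = 0.113 → ξ₂ = 90.97 lbmol/h.
Outlet amounts (n = n₀ + Σ ν·ξ):
  G: 805 − 1(520.8) = 284.2
  B: 0 + 1(520.8) − 2(90.97) = 338.9
  E: 0 + 1(90.97) = 90.97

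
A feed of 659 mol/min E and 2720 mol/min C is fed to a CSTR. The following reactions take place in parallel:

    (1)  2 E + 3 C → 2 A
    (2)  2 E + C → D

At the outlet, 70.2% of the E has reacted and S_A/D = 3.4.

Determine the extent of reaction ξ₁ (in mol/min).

Conversion of E: E consumed = 0.702 × 659 = 462.6 mol/min = 2ξ₁ + 2ξ₂.
Selectivity: 2ξ₁ / (1ξ₂) = 3.4 → ξ₁ = 1.7 ξ₂.
Substitute: (2·1.7 + 2) ξ₂ = 462.6 → ξ₂ = 85.67 mol/min, ξ₁ = 145.6 mol/min.
Outlet amounts (n = n₀ + Σ ν·ξ):
  E: 659 − 2(145.6) − 2(85.67) = 196.4
  C: 2720 − 3(145.6) − 1(85.67) = 2197
  A: 0 + 2(145.6) = 291.3
  D: 0 + 1(85.67) = 85.67

ξ₁ = 146 mol/min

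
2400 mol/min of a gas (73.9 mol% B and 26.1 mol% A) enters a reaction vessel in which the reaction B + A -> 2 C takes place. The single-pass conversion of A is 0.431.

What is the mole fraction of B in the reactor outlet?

0.627

A reacted = 0.431 × 626.4 = 270 mol/min; ν_A = −1, so ξ = 270/1 = 270 mol/min.
Outlet amounts (n = n₀ + ν ξ):
  B: 1774 − 1(270) = 1504
  A: 626.4 − 1(270) = 356.4
  C: 0 + 2(270) = 540
Total out = 2400 mol/min; y_B = 1504 / 2400 = 0.6265.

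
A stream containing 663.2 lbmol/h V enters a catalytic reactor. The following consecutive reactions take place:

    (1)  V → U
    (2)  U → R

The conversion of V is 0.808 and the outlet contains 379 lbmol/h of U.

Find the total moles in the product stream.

Conversion of V: V consumed = 1ξ₁ = 0.808 × 663.2 → ξ₁ = 535.9 lbmol/h.
U balance: n_U = 0 + 1ξ₁ − 1ξ₂ = 379 → ξ₂ = (1·535.9 − 379)/1 = 156.9 lbmol/h.
Outlet amounts (n = n₀ + Σ ν·ξ):
  V: 663.2 − 1(535.9) = 127.3
  U: 0 + 1(535.9) − 1(156.9) = 379
  R: 0 + 1(156.9) = 156.9
Total out = 127.3 + 379 + 156.9 = 663.2 lbmol/h.

663 lbmol/h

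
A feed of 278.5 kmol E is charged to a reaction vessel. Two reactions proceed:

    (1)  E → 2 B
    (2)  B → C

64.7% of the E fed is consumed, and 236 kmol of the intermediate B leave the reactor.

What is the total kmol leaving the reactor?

Conversion of E: E consumed = 1ξ₁ = 0.647 × 278.5 → ξ₁ = 180.2 kmol.
B balance: n_B = 0 + 2ξ₁ − 1ξ₂ = 236 → ξ₂ = (2·180.2 − 236)/1 = 124.4 kmol.
Outlet amounts (n = n₀ + Σ ν·ξ):
  E: 278.5 − 1(180.2) = 98.31
  B: 0 + 2(180.2) − 1(124.4) = 236
  C: 0 + 1(124.4) = 124.4
Total out = 98.31 + 236 + 124.4 = 458.7 kmol.

459 kmol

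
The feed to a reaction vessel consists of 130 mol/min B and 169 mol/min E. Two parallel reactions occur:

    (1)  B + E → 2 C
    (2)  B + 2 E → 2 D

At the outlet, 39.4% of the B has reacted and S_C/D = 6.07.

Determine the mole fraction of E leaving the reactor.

0.379

Conversion of B: B consumed = 0.394 × 130 = 51.22 mol/min = 1ξ₁ + 1ξ₂.
Selectivity: 2ξ₁ / (2ξ₂) = 6.07 → ξ₁ = 6.07 ξ₂.
Substitute: (1·6.07 + 1) ξ₂ = 51.22 → ξ₂ = 7.245 mol/min, ξ₁ = 43.98 mol/min.
Outlet amounts (n = n₀ + Σ ν·ξ):
  B: 130 − 1(43.98) − 1(7.245) = 78.78
  E: 169 − 1(43.98) − 2(7.245) = 110.5
  C: 0 + 2(43.98) = 87.95
  D: 0 + 2(7.245) = 14.49
Total out = 291.8 mol/min; y_E = 110.5 / 291.8 = 0.3789.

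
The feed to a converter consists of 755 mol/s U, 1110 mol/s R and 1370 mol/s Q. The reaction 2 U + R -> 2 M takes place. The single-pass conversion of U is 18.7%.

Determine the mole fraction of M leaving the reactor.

0.0446

U reacted = 0.187 × 755 = 141.2 mol/s; ν_U = −2, so ξ = 141.2/2 = 70.59 mol/s.
Outlet amounts (n = n₀ + ν ξ):
  U: 755 − 2(70.59) = 613.8
  R: 1110 − 1(70.59) = 1039
  M: 0 + 2(70.59) = 141.2
  Q: 1370 (inert)
Total out = 3164 mol/s; y_M = 141.2 / 3164 = 0.04462.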